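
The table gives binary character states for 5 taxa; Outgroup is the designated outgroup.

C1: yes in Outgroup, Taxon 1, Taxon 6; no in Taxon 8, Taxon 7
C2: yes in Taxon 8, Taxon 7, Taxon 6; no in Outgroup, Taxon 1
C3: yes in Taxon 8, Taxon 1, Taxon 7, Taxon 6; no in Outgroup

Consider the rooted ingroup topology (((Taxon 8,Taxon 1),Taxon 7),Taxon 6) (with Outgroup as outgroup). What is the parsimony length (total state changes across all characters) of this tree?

5

Map each character onto (((Taxon 8,Taxon 1),Taxon 7),Taxon 6) (rooted by Outgroup) and count the minimum state changes it requires (Fitch parsimony):
C1: 2; C2: 2; C3: 1.
Total tree length = 5.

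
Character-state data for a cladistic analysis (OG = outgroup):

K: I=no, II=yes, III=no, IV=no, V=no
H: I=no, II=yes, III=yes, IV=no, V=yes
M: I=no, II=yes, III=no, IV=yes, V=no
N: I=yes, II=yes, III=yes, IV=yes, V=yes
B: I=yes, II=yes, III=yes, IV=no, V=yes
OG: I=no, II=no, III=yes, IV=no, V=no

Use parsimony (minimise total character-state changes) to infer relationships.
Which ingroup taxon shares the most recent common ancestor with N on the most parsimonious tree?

B

Character polarity is set by the outgroup: the derived state is whichever differs from the outgroup's state, so for III the derived state is 'no', and for the remaining characters it is 'yes'.
I (derived state 'yes') is shared by B and N — a synapomorphy uniting that clade.
II (derived state 'yes') is shared by all ingroup taxa — unites the whole ingroup.
III (derived state 'no') is shared by K and M — a synapomorphy uniting that clade.
IV groups M and N, which is incompatible with the clades supported by the remaining characters; treating it as convergent (homoplasy) costs fewer steps than any alternative tree.
V (derived state 'yes') is shared by B, H, and N — a synapomorphy uniting that clade.
Most parsimonious ingroup topology: (((N,B),H),(K,M)).
N and B form a cherry on this tree, so they are sister taxa.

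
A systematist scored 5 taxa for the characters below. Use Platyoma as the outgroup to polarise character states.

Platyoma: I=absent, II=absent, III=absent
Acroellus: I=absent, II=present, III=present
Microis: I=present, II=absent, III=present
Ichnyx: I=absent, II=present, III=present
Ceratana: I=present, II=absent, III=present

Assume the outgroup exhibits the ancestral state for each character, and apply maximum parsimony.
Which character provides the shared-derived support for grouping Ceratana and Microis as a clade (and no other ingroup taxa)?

I

The outgroup has state 'absent' for every character, so 'present' is the derived state throughout.
I: derived state 'present' in Ceratana and Microis only — synapomorphy for {Ceratana, Microis}.
Only Acroellus and Ichnyx show the derived state 'present' for II, supporting them as a clade.
All ingroup taxa share the derived state 'present' for III; it defines the ingroup but does not resolve relationships within it.
Most parsimonious ingroup topology: ((Acroellus,Ichnyx),(Microis,Ceratana)).
The clade {Ceratana, Microis} is supported by I: its derived state 'present' occurs in exactly those taxa and in no other taxon (including the outgroup).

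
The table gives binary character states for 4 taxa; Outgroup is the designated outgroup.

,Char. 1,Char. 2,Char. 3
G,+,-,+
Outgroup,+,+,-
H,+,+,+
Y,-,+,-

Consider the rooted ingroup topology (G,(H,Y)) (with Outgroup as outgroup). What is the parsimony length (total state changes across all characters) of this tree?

Map each character onto (G,(H,Y)) (rooted by Outgroup) and count the minimum state changes it requires (Fitch parsimony):
Char. 1: 1; Char. 2: 1; Char. 3: 2.
Total tree length = 4.

4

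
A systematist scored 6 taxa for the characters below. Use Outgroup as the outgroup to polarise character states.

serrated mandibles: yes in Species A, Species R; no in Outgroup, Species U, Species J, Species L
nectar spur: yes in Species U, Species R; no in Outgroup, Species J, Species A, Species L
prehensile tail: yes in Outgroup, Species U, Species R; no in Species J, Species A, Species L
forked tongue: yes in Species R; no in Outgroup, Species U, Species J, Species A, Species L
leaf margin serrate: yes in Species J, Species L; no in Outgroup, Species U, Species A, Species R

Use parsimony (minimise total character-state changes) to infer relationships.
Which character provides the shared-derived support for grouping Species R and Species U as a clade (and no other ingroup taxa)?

nectar spur

Character polarity is set by the outgroup: the derived state is whichever differs from the outgroup's state, so for prehensile tail the derived state is 'no', and for the remaining characters it is 'yes'.
serrated mandibles groups Species A and Species R, which is incompatible with the clades supported by the remaining characters; treating it as convergent (homoplasy) costs fewer steps than any alternative tree.
nectar spur (derived state 'yes') is shared by Species R and Species U — a synapomorphy uniting that clade.
prehensile tail: derived state 'no' in Species A, Species J, and Species L only — synapomorphy for {Species A, Species J, Species L}.
forked tongue: derived state 'yes' in Species R only — an autapomorphy, so it tells us nothing about relationships among taxa.
Only Species J and Species L show the derived state 'yes' for leaf margin serrate, supporting them as a clade.
Most parsimonious ingroup topology: ((Species U,Species R),((Species J,Species L),Species A)).
The clade {Species R, Species U} is supported by nectar spur: its derived state 'yes' occurs in exactly those taxa and in no other taxon (including the outgroup).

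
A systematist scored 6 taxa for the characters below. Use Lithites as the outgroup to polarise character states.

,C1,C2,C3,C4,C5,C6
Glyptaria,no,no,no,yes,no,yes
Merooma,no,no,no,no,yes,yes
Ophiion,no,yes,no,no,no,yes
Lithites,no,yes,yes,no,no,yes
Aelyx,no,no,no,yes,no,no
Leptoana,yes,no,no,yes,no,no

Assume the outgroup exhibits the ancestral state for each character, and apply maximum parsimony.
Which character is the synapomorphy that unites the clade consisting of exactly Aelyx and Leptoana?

Character polarity is set by the outgroup: the derived state is whichever differs from the outgroup's state, so for C2, C3, C6 the derived state is 'no', and for the remaining characters it is 'yes'.
C1 (derived state 'yes') is unique to Leptoana (autapomorphy; uninformative for grouping).
C2: derived state 'no' in Aelyx, Glyptaria, Leptoana, and Merooma only — synapomorphy for {Aelyx, Glyptaria, Leptoana, Merooma}.
C3 (derived state 'no') is shared by all ingroup taxa — unites the whole ingroup.
Only Aelyx, Glyptaria, and Leptoana show the derived state 'yes' for C4, supporting them as a clade.
C5 (derived state 'yes') is unique to Merooma (autapomorphy; uninformative for grouping).
C6: derived state 'no' in Aelyx and Leptoana only — synapomorphy for {Aelyx, Leptoana}.
Most parsimonious ingroup topology: ((((Leptoana,Aelyx),Glyptaria),Merooma),Ophiion).
The clade {Aelyx, Leptoana} is supported by C6: its derived state 'no' occurs in exactly those taxa and in no other taxon (including the outgroup).

C6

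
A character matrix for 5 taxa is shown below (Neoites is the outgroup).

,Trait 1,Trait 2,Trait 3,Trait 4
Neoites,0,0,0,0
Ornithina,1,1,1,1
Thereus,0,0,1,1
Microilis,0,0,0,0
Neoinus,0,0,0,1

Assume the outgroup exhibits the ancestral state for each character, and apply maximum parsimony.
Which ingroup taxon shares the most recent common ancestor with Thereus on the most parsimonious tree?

The outgroup has state '0' for every character, so '1' is the derived state throughout.
Trait 1: derived state '1' in Ornithina only — an autapomorphy, so it tells us nothing about relationships among taxa.
Trait 2: derived state '1' in Ornithina only — an autapomorphy, so it tells us nothing about relationships among taxa.
Only Ornithina and Thereus show the derived state '1' for Trait 3, supporting them as a clade.
Only Neoinus, Ornithina, and Thereus show the derived state '1' for Trait 4, supporting them as a clade.
Most parsimonious ingroup topology: (((Ornithina,Thereus),Neoinus),Microilis).
Thereus and Ornithina form a cherry on this tree, so they are sister taxa.

Ornithina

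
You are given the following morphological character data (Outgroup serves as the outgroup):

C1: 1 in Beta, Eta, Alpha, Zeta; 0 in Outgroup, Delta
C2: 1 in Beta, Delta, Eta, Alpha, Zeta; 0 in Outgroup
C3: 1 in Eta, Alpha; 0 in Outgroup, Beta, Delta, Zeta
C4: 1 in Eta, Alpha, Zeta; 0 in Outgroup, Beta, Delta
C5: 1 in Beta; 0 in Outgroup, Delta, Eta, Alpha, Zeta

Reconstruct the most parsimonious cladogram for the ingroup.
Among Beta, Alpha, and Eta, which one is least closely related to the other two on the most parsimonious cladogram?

The outgroup has state '0' for every character, so '1' is the derived state throughout.
C1 (derived state '1') is shared by Alpha, Beta, Eta, and Zeta — a synapomorphy uniting that clade.
All ingroup taxa share the derived state '1' for C2; it defines the ingroup but does not resolve relationships within it.
C3 (derived state '1') is shared by Alpha and Eta — a synapomorphy uniting that clade.
Only Alpha, Eta, and Zeta show the derived state '1' for C4, supporting them as a clade.
C5: derived state '1' in Beta only — an autapomorphy, so it tells us nothing about relationships among taxa.
Most parsimonious ingroup topology: ((Beta,((Eta,Alpha),Zeta)),Delta).
Eta and Alpha share a more recent common ancestor with each other than either does with Beta, so Beta is the least closely related of the three.

Beta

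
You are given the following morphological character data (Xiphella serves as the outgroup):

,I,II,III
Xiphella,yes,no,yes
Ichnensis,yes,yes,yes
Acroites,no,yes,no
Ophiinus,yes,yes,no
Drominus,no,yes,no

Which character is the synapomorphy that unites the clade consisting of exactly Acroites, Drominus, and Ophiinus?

Character polarity is set by the outgroup: the derived state is whichever differs from the outgroup's state, so for I, III the derived state is 'no', and for the remaining characters it is 'yes'.
I (derived state 'no') is shared by Acroites and Drominus — a synapomorphy uniting that clade.
All ingroup taxa share the derived state 'yes' for II; it defines the ingroup but does not resolve relationships within it.
Only Acroites, Drominus, and Ophiinus show the derived state 'no' for III, supporting them as a clade.
Most parsimonious ingroup topology: (Ichnensis,((Acroites,Drominus),Ophiinus)).
The clade {Acroites, Drominus, Ophiinus} is supported by III: its derived state 'no' occurs in exactly those taxa and in no other taxon (including the outgroup).

III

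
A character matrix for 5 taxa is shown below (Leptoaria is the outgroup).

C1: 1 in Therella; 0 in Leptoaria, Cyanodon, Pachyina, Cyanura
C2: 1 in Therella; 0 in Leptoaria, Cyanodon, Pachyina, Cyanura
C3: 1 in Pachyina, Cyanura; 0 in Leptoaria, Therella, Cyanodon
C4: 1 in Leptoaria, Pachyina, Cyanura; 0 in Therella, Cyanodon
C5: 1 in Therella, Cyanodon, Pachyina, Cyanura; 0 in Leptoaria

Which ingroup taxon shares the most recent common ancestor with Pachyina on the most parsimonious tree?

Character polarity is set by the outgroup: the derived state is whichever differs from the outgroup's state, so for C4 the derived state is '0', and for the remaining characters it is '1'.
C1: derived state '1' in Therella only — an autapomorphy, so it tells us nothing about relationships among taxa.
C2: derived state '1' in Therella only — an autapomorphy, so it tells us nothing about relationships among taxa.
C3 (derived state '1') is shared by Cyanura and Pachyina — a synapomorphy uniting that clade.
C4 (derived state '0') is shared by Cyanodon and Therella — a synapomorphy uniting that clade.
C5 (derived state '1') is shared by all ingroup taxa — unites the whole ingroup.
Most parsimonious ingroup topology: ((Therella,Cyanodon),(Pachyina,Cyanura)).
Pachyina and Cyanura form a cherry on this tree, so they are sister taxa.

Cyanura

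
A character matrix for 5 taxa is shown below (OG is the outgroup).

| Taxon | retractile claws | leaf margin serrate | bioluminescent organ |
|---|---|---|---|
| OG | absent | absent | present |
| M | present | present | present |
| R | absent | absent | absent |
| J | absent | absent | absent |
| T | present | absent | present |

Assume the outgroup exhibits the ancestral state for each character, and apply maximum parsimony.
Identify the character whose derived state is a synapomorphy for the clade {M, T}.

retractile claws

Character polarity is set by the outgroup: the derived state is whichever differs from the outgroup's state, so for bioluminescent organ the derived state is 'absent', and for the remaining characters it is 'present'.
retractile claws (derived state 'present') is shared by M and T — a synapomorphy uniting that clade.
leaf margin serrate: derived state 'present' in M only — an autapomorphy, so it tells us nothing about relationships among taxa.
Only J and R show the derived state 'absent' for bioluminescent organ, supporting them as a clade.
Most parsimonious ingroup topology: ((M,T),(R,J)).
The clade {M, T} is supported by retractile claws: its derived state 'present' occurs in exactly those taxa and in no other taxon (including the outgroup).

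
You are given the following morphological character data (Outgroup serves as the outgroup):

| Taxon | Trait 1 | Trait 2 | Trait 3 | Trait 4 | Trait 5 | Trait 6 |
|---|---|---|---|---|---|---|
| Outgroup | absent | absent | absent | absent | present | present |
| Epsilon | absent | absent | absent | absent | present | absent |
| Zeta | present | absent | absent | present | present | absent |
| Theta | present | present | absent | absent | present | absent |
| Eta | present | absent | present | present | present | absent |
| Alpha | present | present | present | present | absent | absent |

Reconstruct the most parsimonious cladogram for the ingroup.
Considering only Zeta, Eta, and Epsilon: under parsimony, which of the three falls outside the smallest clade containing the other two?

Epsilon

Character polarity is set by the outgroup: the derived state is whichever differs from the outgroup's state, so for Trait 5, Trait 6 the derived state is 'absent', and for the remaining characters it is 'present'.
Trait 1 (derived state 'present') is shared by Alpha, Eta, Theta, and Zeta — a synapomorphy uniting that clade.
Trait 2 groups Alpha and Theta, which is incompatible with the clades supported by the remaining characters; treating it as convergent (homoplasy) costs fewer steps than any alternative tree.
Trait 3 (derived state 'present') is shared by Alpha and Eta — a synapomorphy uniting that clade.
Trait 4: derived state 'present' in Alpha, Eta, and Zeta only — synapomorphy for {Alpha, Eta, Zeta}.
Trait 5: derived state 'absent' in Alpha only — an autapomorphy, so it tells us nothing about relationships among taxa.
All ingroup taxa share the derived state 'absent' for Trait 6; it defines the ingroup but does not resolve relationships within it.
Most parsimonious ingroup topology: (Epsilon,((Zeta,(Eta,Alpha)),Theta)).
Eta and Zeta share a more recent common ancestor with each other than either does with Epsilon, so Epsilon is the least closely related of the three.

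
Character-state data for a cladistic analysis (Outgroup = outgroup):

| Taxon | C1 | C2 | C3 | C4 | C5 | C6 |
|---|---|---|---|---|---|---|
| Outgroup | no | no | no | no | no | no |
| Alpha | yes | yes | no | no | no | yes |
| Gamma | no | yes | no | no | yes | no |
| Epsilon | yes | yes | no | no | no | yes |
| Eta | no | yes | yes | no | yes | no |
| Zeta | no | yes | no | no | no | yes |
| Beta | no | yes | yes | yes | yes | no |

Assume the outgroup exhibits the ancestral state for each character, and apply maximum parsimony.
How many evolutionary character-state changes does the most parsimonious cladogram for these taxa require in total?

6

The outgroup has state 'no' for every character, so 'yes' is the derived state throughout.
Only Alpha and Epsilon show the derived state 'yes' for C1, supporting them as a clade.
All ingroup taxa share the derived state 'yes' for C2; it defines the ingroup but does not resolve relationships within it.
Only Beta and Eta show the derived state 'yes' for C3, supporting them as a clade.
C4: derived state 'yes' in Beta only — an autapomorphy, so it tells us nothing about relationships among taxa.
C5 (derived state 'yes') is shared by Beta, Eta, and Gamma — a synapomorphy uniting that clade.
Only Alpha, Epsilon, and Zeta show the derived state 'yes' for C6, supporting them as a clade.
Most parsimonious ingroup topology: (((Alpha,Epsilon),Zeta),(Gamma,(Eta,Beta))).
Changes per character on this tree: C1: 1; C2: 1; C3: 1; C4: 1; C5: 1; C6: 1.
Total = 6.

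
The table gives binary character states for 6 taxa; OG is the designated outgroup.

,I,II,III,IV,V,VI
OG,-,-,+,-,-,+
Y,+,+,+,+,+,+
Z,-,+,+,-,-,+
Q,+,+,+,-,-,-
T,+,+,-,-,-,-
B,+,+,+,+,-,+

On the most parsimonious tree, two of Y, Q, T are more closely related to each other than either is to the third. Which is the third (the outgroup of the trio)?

Character polarity is set by the outgroup: the derived state is whichever differs from the outgroup's state, so for III, VI the derived state is '-', and for the remaining characters it is '+'.
I (derived state '+') is shared by B, Q, T, and Y — a synapomorphy uniting that clade.
All ingroup taxa share the derived state '+' for II; it defines the ingroup but does not resolve relationships within it.
III: derived state '-' in T only — an autapomorphy, so it tells us nothing about relationships among taxa.
Only B and Y show the derived state '+' for IV, supporting them as a clade.
V: derived state '+' in Y only — an autapomorphy, so it tells us nothing about relationships among taxa.
Only Q and T show the derived state '-' for VI, supporting them as a clade.
Most parsimonious ingroup topology: (((Y,B),(Q,T)),Z).
Q and T share a more recent common ancestor with each other than either does with Y, so Y is the least closely related of the three.

Y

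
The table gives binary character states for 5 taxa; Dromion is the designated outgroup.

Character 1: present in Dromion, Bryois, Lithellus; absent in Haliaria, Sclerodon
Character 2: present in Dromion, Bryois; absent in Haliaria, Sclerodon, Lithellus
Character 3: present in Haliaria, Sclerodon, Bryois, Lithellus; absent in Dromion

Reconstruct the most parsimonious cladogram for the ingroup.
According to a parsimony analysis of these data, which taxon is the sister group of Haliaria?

Character polarity is set by the outgroup: the derived state is whichever differs from the outgroup's state, so for Character 1, Character 2 the derived state is 'absent', and for the remaining characters it is 'present'.
Character 1: derived state 'absent' in Haliaria and Sclerodon only — synapomorphy for {Haliaria, Sclerodon}.
Only Haliaria, Lithellus, and Sclerodon show the derived state 'absent' for Character 2, supporting them as a clade.
All ingroup taxa share the derived state 'present' for Character 3; it defines the ingroup but does not resolve relationships within it.
Most parsimonious ingroup topology: (((Haliaria,Sclerodon),Lithellus),Bryois).
Haliaria and Sclerodon form a cherry on this tree, so they are sister taxa.

Sclerodon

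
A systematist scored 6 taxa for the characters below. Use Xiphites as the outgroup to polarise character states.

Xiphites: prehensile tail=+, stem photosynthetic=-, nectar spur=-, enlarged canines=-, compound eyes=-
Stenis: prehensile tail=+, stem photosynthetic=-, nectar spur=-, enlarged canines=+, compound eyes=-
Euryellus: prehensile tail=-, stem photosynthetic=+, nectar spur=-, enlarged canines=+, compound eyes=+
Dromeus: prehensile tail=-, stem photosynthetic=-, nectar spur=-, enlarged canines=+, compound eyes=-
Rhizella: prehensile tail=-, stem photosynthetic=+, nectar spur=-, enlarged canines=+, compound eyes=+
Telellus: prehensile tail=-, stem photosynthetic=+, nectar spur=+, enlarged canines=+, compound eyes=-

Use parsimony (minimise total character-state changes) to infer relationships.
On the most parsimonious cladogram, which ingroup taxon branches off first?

Stenis

Character polarity is set by the outgroup: the derived state is whichever differs from the outgroup's state, so for prehensile tail the derived state is '-', and for the remaining characters it is '+'.
prehensile tail: derived state '-' in Dromeus, Euryellus, Rhizella, and Telellus only — synapomorphy for {Dromeus, Euryellus, Rhizella, Telellus}.
stem photosynthetic: derived state '+' in Euryellus, Rhizella, and Telellus only — synapomorphy for {Euryellus, Rhizella, Telellus}.
nectar spur (derived state '+') is unique to Telellus (autapomorphy; uninformative for grouping).
All ingroup taxa share the derived state '+' for enlarged canines; it defines the ingroup but does not resolve relationships within it.
Only Euryellus and Rhizella show the derived state '+' for compound eyes, supporting them as a clade.
Most parsimonious ingroup topology: (Stenis,(((Euryellus,Rhizella),Telellus),Dromeus)).
Stenis is sister to the clade containing all other ingroup taxa, so it is the earliest-diverging (most basal) ingroup lineage.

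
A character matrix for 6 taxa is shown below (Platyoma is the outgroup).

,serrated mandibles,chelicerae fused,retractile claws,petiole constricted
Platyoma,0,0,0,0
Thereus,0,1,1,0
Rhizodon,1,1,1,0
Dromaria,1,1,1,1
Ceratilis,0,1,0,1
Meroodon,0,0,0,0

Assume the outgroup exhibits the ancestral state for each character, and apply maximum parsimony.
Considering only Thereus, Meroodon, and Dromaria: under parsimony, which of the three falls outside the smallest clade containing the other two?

The outgroup has state '0' for every character, so '1' is the derived state throughout.
Only Dromaria and Rhizodon show the derived state '1' for serrated mandibles, supporting them as a clade.
chelicerae fused (derived state '1') is shared by Ceratilis, Dromaria, Rhizodon, and Thereus — a synapomorphy uniting that clade.
retractile claws: derived state '1' in Dromaria, Rhizodon, and Thereus only — synapomorphy for {Dromaria, Rhizodon, Thereus}.
petiole constricted groups Ceratilis and Dromaria, which is incompatible with the clades supported by the remaining characters; treating it as convergent (homoplasy) costs fewer steps than any alternative tree.
Most parsimonious ingroup topology: (((Thereus,(Rhizodon,Dromaria)),Ceratilis),Meroodon).
Dromaria and Thereus share a more recent common ancestor with each other than either does with Meroodon, so Meroodon is the least closely related of the three.

Meroodon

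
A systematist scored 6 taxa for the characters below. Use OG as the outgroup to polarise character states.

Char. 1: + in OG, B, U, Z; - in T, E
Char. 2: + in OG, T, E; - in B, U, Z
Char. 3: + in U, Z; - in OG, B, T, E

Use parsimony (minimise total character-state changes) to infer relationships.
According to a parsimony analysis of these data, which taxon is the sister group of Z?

U

Character polarity is set by the outgroup: the derived state is whichever differs from the outgroup's state, so for Char. 1, Char. 2 the derived state is '-', and for the remaining characters it is '+'.
Char. 1 (derived state '-') is shared by E and T — a synapomorphy uniting that clade.
Char. 2: derived state '-' in B, U, and Z only — synapomorphy for {B, U, Z}.
Char. 3: derived state '+' in U and Z only — synapomorphy for {U, Z}.
Most parsimonious ingroup topology: ((B,(U,Z)),(T,E)).
Z and U form a cherry on this tree, so they are sister taxa.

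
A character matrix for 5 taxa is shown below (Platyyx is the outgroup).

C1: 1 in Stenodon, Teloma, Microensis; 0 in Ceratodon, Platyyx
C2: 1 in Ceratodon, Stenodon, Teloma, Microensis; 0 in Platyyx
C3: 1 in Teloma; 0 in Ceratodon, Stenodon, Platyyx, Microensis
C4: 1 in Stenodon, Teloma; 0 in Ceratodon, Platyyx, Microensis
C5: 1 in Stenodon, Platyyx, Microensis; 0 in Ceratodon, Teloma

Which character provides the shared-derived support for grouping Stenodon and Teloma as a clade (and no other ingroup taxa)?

C4

Character polarity is set by the outgroup: the derived state is whichever differs from the outgroup's state, so for C5 the derived state is '0', and for the remaining characters it is '1'.
C1 (derived state '1') is shared by Microensis, Stenodon, and Teloma — a synapomorphy uniting that clade.
All ingroup taxa share the derived state '1' for C2; it defines the ingroup but does not resolve relationships within it.
C3: derived state '1' in Teloma only — an autapomorphy, so it tells us nothing about relationships among taxa.
C4 (derived state '1') is shared by Stenodon and Teloma — a synapomorphy uniting that clade.
C5 groups Ceratodon and Teloma, which is incompatible with the clades supported by the remaining characters; treating it as convergent (homoplasy) costs fewer steps than any alternative tree.
Most parsimonious ingroup topology: ((Microensis,(Stenodon,Teloma)),Ceratodon).
The clade {Stenodon, Teloma} is supported by C4: its derived state '1' occurs in exactly those taxa and in no other taxon (including the outgroup).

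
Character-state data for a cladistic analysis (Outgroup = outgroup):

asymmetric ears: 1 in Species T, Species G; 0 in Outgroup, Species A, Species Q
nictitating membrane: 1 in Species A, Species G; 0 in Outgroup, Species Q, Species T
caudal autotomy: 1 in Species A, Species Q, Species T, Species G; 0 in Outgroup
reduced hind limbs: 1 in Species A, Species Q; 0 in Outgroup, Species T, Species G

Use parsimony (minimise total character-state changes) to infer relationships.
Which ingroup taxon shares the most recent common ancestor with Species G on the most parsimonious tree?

Species T

The outgroup has state '0' for every character, so '1' is the derived state throughout.
asymmetric ears: derived state '1' in Species G and Species T only — synapomorphy for {Species G, Species T}.
nictitating membrane (state '1') occurs in Species A and Species G but conflicts with the nesting implied by the other characters — most parsimoniously interpreted as homoplasy.
All ingroup taxa share the derived state '1' for caudal autotomy; it defines the ingroup but does not resolve relationships within it.
reduced hind limbs: derived state '1' in Species A and Species Q only — synapomorphy for {Species A, Species Q}.
Most parsimonious ingroup topology: ((Species A,Species Q),(Species T,Species G)).
Species G and Species T form a cherry on this tree, so they are sister taxa.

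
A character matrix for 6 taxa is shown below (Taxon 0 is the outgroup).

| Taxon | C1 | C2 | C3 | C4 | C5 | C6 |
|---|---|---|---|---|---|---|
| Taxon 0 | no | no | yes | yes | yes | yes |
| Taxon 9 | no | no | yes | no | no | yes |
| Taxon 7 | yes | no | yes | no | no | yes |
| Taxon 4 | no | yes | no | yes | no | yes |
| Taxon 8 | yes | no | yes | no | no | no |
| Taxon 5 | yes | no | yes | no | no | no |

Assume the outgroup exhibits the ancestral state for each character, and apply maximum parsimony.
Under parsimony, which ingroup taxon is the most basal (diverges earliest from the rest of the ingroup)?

Taxon 4

Character polarity is set by the outgroup: the derived state is whichever differs from the outgroup's state, so for C3, C4, C5, C6 the derived state is 'no', and for the remaining characters it is 'yes'.
C1: derived state 'yes' in Taxon 5, Taxon 7, and Taxon 8 only — synapomorphy for {Taxon 5, Taxon 7, Taxon 8}.
C2: derived state 'yes' in Taxon 4 only — an autapomorphy, so it tells us nothing about relationships among taxa.
C3: derived state 'no' in Taxon 4 only — an autapomorphy, so it tells us nothing about relationships among taxa.
Only Taxon 5, Taxon 7, Taxon 8, and Taxon 9 show the derived state 'no' for C4, supporting them as a clade.
All ingroup taxa share the derived state 'no' for C5; it defines the ingroup but does not resolve relationships within it.
C6: derived state 'no' in Taxon 5 and Taxon 8 only — synapomorphy for {Taxon 5, Taxon 8}.
Most parsimonious ingroup topology: ((Taxon 9,(Taxon 7,(Taxon 8,Taxon 5))),Taxon 4).
Taxon 4 is sister to the clade containing all other ingroup taxa, so it is the earliest-diverging (most basal) ingroup lineage.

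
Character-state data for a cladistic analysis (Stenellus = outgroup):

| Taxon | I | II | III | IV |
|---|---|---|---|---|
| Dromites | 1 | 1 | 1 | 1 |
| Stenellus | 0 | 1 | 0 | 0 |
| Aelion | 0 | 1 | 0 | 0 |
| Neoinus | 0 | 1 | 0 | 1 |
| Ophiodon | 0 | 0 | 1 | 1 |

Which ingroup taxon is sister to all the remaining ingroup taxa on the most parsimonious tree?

Aelion

Character polarity is set by the outgroup: the derived state is whichever differs from the outgroup's state, so for II the derived state is '0', and for the remaining characters it is '1'.
I: derived state '1' in Dromites only — an autapomorphy, so it tells us nothing about relationships among taxa.
II (derived state '0') is unique to Ophiodon (autapomorphy; uninformative for grouping).
Only Dromites and Ophiodon show the derived state '1' for III, supporting them as a clade.
Only Dromites, Neoinus, and Ophiodon show the derived state '1' for IV, supporting them as a clade.
Most parsimonious ingroup topology: (((Dromites,Ophiodon),Neoinus),Aelion).
Aelion is sister to the clade containing all other ingroup taxa, so it is the earliest-diverging (most basal) ingroup lineage.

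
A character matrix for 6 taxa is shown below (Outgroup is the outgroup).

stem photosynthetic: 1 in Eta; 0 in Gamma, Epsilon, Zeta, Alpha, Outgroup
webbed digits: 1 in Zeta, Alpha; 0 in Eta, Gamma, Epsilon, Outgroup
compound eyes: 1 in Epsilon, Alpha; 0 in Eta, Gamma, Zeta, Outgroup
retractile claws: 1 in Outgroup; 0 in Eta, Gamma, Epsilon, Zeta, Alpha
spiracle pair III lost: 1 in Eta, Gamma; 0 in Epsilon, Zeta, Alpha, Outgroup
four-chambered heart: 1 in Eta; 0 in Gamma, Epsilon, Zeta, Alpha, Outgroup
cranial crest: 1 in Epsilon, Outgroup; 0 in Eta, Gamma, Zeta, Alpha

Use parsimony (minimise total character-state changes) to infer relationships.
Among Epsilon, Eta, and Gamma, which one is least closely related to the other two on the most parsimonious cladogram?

Character polarity is set by the outgroup: the derived state is whichever differs from the outgroup's state, so for retractile claws, cranial crest the derived state is '0', and for the remaining characters it is '1'.
stem photosynthetic: derived state '1' in Eta only — an autapomorphy, so it tells us nothing about relationships among taxa.
webbed digits (derived state '1') is shared by Alpha and Zeta — a synapomorphy uniting that clade.
compound eyes groups Alpha and Epsilon, which is incompatible with the clades supported by the remaining characters; treating it as convergent (homoplasy) costs fewer steps than any alternative tree.
All ingroup taxa share the derived state '0' for retractile claws; it defines the ingroup but does not resolve relationships within it.
spiracle pair III lost: derived state '1' in Eta and Gamma only — synapomorphy for {Eta, Gamma}.
four-chambered heart: derived state '1' in Eta only — an autapomorphy, so it tells us nothing about relationships among taxa.
cranial crest (derived state '0') is shared by Alpha, Eta, Gamma, and Zeta — a synapomorphy uniting that clade.
Most parsimonious ingroup topology: (((Eta,Gamma),(Zeta,Alpha)),Epsilon).
Eta and Gamma share a more recent common ancestor with each other than either does with Epsilon, so Epsilon is the least closely related of the three.

Epsilon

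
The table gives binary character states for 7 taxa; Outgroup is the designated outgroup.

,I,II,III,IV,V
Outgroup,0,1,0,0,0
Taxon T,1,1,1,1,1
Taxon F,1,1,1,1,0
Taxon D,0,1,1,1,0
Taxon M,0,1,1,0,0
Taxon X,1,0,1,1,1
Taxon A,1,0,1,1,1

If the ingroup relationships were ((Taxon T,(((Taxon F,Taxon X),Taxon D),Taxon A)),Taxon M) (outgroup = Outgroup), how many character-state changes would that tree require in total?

9

Map each character onto ((Taxon T,(((Taxon F,Taxon X),Taxon D),Taxon A)),Taxon M) (rooted by Outgroup) and count the minimum state changes it requires (Fitch parsimony):
I: 2; II: 2; III: 1; IV: 1; V: 3.
Total tree length = 9.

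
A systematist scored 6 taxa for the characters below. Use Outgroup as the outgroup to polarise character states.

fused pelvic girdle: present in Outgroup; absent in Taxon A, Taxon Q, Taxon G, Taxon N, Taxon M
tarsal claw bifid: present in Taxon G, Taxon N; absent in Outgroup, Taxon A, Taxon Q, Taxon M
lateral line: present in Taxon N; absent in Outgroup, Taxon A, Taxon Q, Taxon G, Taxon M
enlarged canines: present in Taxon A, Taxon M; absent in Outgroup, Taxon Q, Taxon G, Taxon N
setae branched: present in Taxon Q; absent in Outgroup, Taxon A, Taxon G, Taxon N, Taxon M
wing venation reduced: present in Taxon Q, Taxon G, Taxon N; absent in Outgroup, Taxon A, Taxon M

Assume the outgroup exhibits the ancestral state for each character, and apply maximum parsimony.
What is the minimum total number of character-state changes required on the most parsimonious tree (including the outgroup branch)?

6

Character polarity is set by the outgroup: the derived state is whichever differs from the outgroup's state, so for fused pelvic girdle the derived state is 'absent', and for the remaining characters it is 'present'.
All ingroup taxa share the derived state 'absent' for fused pelvic girdle; it defines the ingroup but does not resolve relationships within it.
Only Taxon G and Taxon N show the derived state 'present' for tarsal claw bifid, supporting them as a clade.
lateral line: derived state 'present' in Taxon N only — an autapomorphy, so it tells us nothing about relationships among taxa.
enlarged canines (derived state 'present') is shared by Taxon A and Taxon M — a synapomorphy uniting that clade.
setae branched (derived state 'present') is unique to Taxon Q (autapomorphy; uninformative for grouping).
wing venation reduced: derived state 'present' in Taxon G, Taxon N, and Taxon Q only — synapomorphy for {Taxon G, Taxon N, Taxon Q}.
Most parsimonious ingroup topology: ((Taxon A,Taxon M),(Taxon Q,(Taxon G,Taxon N))).
Changes per character on this tree: fused pelvic girdle: 1; tarsal claw bifid: 1; lateral line: 1; enlarged canines: 1; setae branched: 1; wing venation reduced: 1.
Total = 6.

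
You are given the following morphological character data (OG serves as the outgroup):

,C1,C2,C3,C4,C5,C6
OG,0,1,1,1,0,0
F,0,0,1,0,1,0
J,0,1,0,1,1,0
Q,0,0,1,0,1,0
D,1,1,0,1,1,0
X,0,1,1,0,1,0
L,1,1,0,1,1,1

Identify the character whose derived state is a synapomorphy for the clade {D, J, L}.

C3

Character polarity is set by the outgroup: the derived state is whichever differs from the outgroup's state, so for C2, C3, C4 the derived state is '0', and for the remaining characters it is '1'.
C1: derived state '1' in D and L only — synapomorphy for {D, L}.
Only F and Q show the derived state '0' for C2, supporting them as a clade.
Only D, J, and L show the derived state '0' for C3, supporting them as a clade.
C4 (derived state '0') is shared by F, Q, and X — a synapomorphy uniting that clade.
All ingroup taxa share the derived state '1' for C5; it defines the ingroup but does not resolve relationships within it.
C6: derived state '1' in L only — an autapomorphy, so it tells us nothing about relationships among taxa.
Most parsimonious ingroup topology: (((F,Q),X),(J,(D,L))).
The clade {D, J, L} is supported by C3: its derived state '0' occurs in exactly those taxa and in no other taxon (including the outgroup).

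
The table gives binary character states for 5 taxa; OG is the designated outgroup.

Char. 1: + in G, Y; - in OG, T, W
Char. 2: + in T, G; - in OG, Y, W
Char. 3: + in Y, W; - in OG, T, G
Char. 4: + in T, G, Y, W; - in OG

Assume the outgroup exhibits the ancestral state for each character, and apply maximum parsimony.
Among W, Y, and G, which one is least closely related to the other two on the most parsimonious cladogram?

G

The outgroup has state '-' for every character, so '+' is the derived state throughout.
Char. 1 groups G and Y, which is incompatible with the clades supported by the remaining characters; treating it as convergent (homoplasy) costs fewer steps than any alternative tree.
Char. 2 (derived state '+') is shared by G and T — a synapomorphy uniting that clade.
Only W and Y show the derived state '+' for Char. 3, supporting them as a clade.
Char. 4 (derived state '+') is shared by all ingroup taxa — unites the whole ingroup.
Most parsimonious ingroup topology: ((T,G),(Y,W)).
W and Y share a more recent common ancestor with each other than either does with G, so G is the least closely related of the three.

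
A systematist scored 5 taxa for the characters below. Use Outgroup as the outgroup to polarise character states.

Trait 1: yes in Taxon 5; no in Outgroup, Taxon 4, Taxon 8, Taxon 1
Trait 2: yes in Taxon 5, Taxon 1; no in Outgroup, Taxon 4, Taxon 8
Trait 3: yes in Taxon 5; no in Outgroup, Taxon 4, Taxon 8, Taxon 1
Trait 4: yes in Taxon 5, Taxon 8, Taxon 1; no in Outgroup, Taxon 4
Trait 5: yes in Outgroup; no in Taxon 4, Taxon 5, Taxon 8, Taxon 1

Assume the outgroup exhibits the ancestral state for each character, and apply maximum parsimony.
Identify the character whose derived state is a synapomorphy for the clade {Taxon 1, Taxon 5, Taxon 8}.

Character polarity is set by the outgroup: the derived state is whichever differs from the outgroup's state, so for Trait 5 the derived state is 'no', and for the remaining characters it is 'yes'.
Trait 1: derived state 'yes' in Taxon 5 only — an autapomorphy, so it tells us nothing about relationships among taxa.
Only Taxon 1 and Taxon 5 show the derived state 'yes' for Trait 2, supporting them as a clade.
Trait 3: derived state 'yes' in Taxon 5 only — an autapomorphy, so it tells us nothing about relationships among taxa.
Trait 4 (derived state 'yes') is shared by Taxon 1, Taxon 5, and Taxon 8 — a synapomorphy uniting that clade.
All ingroup taxa share the derived state 'no' for Trait 5; it defines the ingroup but does not resolve relationships within it.
Most parsimonious ingroup topology: (Taxon 4,((Taxon 5,Taxon 1),Taxon 8)).
The clade {Taxon 1, Taxon 5, Taxon 8} is supported by Trait 4: its derived state 'yes' occurs in exactly those taxa and in no other taxon (including the outgroup).

Trait 4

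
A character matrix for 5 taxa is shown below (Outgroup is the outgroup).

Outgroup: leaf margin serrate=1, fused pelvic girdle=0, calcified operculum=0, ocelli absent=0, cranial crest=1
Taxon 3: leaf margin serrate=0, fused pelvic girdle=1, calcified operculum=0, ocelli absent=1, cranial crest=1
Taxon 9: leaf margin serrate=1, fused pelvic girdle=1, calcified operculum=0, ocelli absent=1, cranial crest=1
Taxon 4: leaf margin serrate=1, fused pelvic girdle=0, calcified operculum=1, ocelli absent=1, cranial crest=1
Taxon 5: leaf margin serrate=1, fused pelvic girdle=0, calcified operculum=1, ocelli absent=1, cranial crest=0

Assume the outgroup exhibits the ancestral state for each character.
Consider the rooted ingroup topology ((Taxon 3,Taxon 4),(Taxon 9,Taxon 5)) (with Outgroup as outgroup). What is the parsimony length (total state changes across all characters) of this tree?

Map each character onto ((Taxon 3,Taxon 4),(Taxon 9,Taxon 5)) (rooted by Outgroup) and count the minimum state changes it requires (Fitch parsimony):
leaf margin serrate: 1; fused pelvic girdle: 2; calcified operculum: 2; ocelli absent: 1; cranial crest: 1.
Total tree length = 7.

7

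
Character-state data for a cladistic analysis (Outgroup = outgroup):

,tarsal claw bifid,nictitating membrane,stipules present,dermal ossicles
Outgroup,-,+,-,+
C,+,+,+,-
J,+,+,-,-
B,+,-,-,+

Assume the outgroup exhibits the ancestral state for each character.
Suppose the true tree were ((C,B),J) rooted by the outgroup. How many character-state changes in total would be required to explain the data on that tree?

Map each character onto ((C,B),J) (rooted by Outgroup) and count the minimum state changes it requires (Fitch parsimony):
tarsal claw bifid: 1; nictitating membrane: 1; stipules present: 1; dermal ossicles: 2.
Total tree length = 5.

5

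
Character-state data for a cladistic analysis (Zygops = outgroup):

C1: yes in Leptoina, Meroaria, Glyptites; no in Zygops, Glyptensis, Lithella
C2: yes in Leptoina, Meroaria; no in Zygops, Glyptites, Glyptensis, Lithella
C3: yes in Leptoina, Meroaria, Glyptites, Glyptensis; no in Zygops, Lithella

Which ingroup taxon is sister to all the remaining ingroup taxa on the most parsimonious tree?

Lithella

The outgroup has state 'no' for every character, so 'yes' is the derived state throughout.
C1: derived state 'yes' in Glyptites, Leptoina, and Meroaria only — synapomorphy for {Glyptites, Leptoina, Meroaria}.
Only Leptoina and Meroaria show the derived state 'yes' for C2, supporting them as a clade.
C3: derived state 'yes' in Glyptensis, Glyptites, Leptoina, and Meroaria only — synapomorphy for {Glyptensis, Glyptites, Leptoina, Meroaria}.
Most parsimonious ingroup topology: ((((Leptoina,Meroaria),Glyptites),Glyptensis),Lithella).
Lithella is sister to the clade containing all other ingroup taxa, so it is the earliest-diverging (most basal) ingroup lineage.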